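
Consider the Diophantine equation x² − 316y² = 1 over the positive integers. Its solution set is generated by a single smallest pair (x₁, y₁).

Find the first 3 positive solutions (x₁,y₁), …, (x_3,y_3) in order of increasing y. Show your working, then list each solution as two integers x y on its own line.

12799 720
327628801 18430560
8386642035199 471785474160

√316 → a₀=17, period (1,3,2,8,2,3,1,34); ℓ=8 even so k=7
i=0: a=17 ⇒ p=17, q=1
i=1: a=1 ⇒ p=18, q=1
i=2: a=3 ⇒ p=71, q=4
…
i=4: a=8 ⇒ p=1351, q=76
i=5: a=2 ⇒ p=2862, q=161
i=6: a=3 ⇒ p=9937, q=559
i=7: a=1 ⇒ p=12799, q=720
fundamental: x₁=12799, y₁=720  (since 163814401 − 316·518400 = 1)
n=2: (12799,720)∘(12799,720) = (12799·12799+316·720·720, 12799·720+720·12799) = (327628801,18430560)
n=3: (327628801,18430560)∘(12799,720) = (12799·327628801+316·720·18430560, 12799·18430560+720·327628801) = (8386642035199,471785474160)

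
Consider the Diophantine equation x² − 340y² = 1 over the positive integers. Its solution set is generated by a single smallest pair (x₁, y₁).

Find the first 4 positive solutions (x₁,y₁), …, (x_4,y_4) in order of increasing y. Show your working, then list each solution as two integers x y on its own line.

√340 → a₀=18, period (2,3,1,1,1,…,3,2,36); ℓ=14 even so k=13
a_0=18:  p_0=18·1+0=18,  q_0=18·0+1=1
a_1=2:  p_1=2·18+1=37,  q_1=2·1+0=2
…
a_4=1:  p_4=1·166+129=295,  q_4=1·9+7=16
a_5=1:  p_5=1·295+166=461,  q_5=1·16+9=25
a_6=1:  p_6=1·461+295=756,  q_6=1·25+16=41
a_7=8:  p_7=8·756+461=6509,  q_7=8·41+25=353
…
a_9=1:  p_9=1·7265+6509=13774,  q_9=1·394+353=747
a_10=1:  p_10=1·13774+7265=21039,  q_10=1·747+394=1141
a_11=1:  p_11=1·21039+13774=34813,  q_11=1·1141+747=1888
a_12=3:  p_12=3·34813+21039=125478,  q_12=3·1888+1141=6805
a_13=2:  p_13=2·125478+34813=285769,  q_13=2·6805+1888=15498
→ (285769, 15498).  Check: 285769²=81663921361, 340·15498²=81663921360, difference 1.
(x_2, y_2) = (285769·285769 + 340·15498·15498, 285769·15498 + 15498·285769) = (163327842721, 8857695924)
(x_3, y_3) = (285769·163327842721 + 340·15498·8857695924, 285769·8857695924 + 15498·163327842721) = (93348068572789129, 5062509812995614)
(x_4, y_4) = (285769·93348068572789129 + 340·15498·5062509812995614, 285769·5062509812995614 + 15498·93348068572789129) = (53351968415791425367681, 2893416733491029538408)

285769 15498
163327842721 8857695924
93348068572789129 5062509812995614
53351968415791425367681 2893416733491029538408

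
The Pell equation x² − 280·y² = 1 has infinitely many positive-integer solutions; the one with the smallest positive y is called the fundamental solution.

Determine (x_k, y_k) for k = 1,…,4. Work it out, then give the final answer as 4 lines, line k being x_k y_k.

251 15
126001 7530
63252251 3780045
31752504001 1897575060

√280 = [16; 1,2,1,2,1,32, …], period ℓ=6 (even) → k=5
k=0  a_k=16  p_k/q_k = 16/1
k=1  a_k=1  p_k/q_k = 17/1
k=2  a_k=2  p_k/q_k = 50/3
k=3  a_k=1  p_k/q_k = 67/4
k=4  a_k=2  p_k/q_k = 184/11
k=5  a_k=1  p_k/q_k = 251/15
→ (251, 15).  Check: 251²=63001, 280·15²=63000, difference 1.
k=2:  x_2 = 251·251+280·15·15 = 126001,  y_2 = 251·15+15·251 = 7530
k=3:  x_3 = 251·126001+280·15·7530 = 63252251,  y_3 = 251·7530+15·126001 = 3780045
k=4:  x_4 = 251·63252251+280·15·3780045 = 31752504001,  y_4 = 251·3780045+15·63252251 = 1897575060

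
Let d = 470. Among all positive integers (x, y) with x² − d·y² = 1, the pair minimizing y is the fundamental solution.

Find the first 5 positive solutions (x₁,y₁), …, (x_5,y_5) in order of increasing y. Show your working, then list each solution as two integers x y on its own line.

1691 78
5718961 263796
19341524411 892157994
65413029839041 3017278071912
221226847574112251 10204433547048390

[21; 1,2,8,2,1,42] for √470; ℓ=6 ⇒ convergent index 5
i=0: a=21 ⇒ p=21, q=1
…
i=4: a=2 ⇒ p=1149, q=53
i=5: a=1 ⇒ p=1691, q=78
(x₁, y₁) = (1691, 78);  1691² − 470·78² = 1 ✓
k=2:  x_2 = 1691·1691+470·78·78 = 5718961,  y_2 = 1691·78+78·1691 = 263796
k=3:  x_3 = 1691·5718961+470·78·263796 = 19341524411,  y_3 = 1691·263796+78·5718961 = 892157994
k=4:  x_4 = 1691·19341524411+470·78·892157994 = 65413029839041,  y_4 = 1691·892157994+78·19341524411 = 3017278071912
k=5:  x_5 = 1691·65413029839041+470·78·3017278071912 = 221226847574112251,  y_5 = 1691·3017278071912+78·65413029839041 = 10204433547048390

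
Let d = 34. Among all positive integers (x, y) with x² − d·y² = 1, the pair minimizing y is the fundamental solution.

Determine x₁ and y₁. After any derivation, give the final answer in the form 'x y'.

35 6

√34 → a₀=5, period (1,4,1,10); ℓ=4 even so k=3
i=0: a=5 ⇒ p=5, q=1
…
i=2: a=4 ⇒ p=29, q=5
i=3: a=1 ⇒ p=35, q=6
→ (35, 6).  Check: 35²=1225, 34·6²=1224, difference 1.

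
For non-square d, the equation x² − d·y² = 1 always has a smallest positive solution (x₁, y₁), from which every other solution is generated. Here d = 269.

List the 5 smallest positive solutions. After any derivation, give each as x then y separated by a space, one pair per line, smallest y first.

[16; 2,2,32] for √269; ℓ=3 ⇒ convergent index 5
k=0  a_k=16  p_k/q_k = 16/1
k=1  a_k=2  p_k/q_k = 33/2
k=2  a_k=2  p_k/q_k = 82/5
…
k=4  a_k=2  p_k/q_k = 5396/329
k=5  a_k=2  p_k/q_k = 13449/820
fundamental: x₁=13449, y₁=820  (since 180875601 − 269·672400 = 1)
k=2:  x_2 = 13449·13449+269·820·820 = 361751201,  y_2 = 13449·820+820·13449 = 22056360
k=3:  x_3 = 13449·361751201+269·820·22056360 = 9730383791049,  y_3 = 13449·22056360+820·361751201 = 593271970460
k=4:  x_4 = 13449·9730383791049+269·820·593271970460 = 261727862849884801,  y_4 = 13449·593271970460+820·9730383791049 = 15957829439376720
k=5:  x_5 = 13449·261727862849884801+269·820·15957829439376720 = 7039956045205817586249,  y_5 = 13449·15957829439376720+820·261727862849884801 = 429233695667083044100

13449 820
361751201 22056360
9730383791049 593271970460
261727862849884801 15957829439376720
7039956045205817586249 429233695667083044100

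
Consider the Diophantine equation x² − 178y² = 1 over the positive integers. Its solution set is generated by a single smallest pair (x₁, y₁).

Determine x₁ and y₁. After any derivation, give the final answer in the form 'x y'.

1601 120

√178 → a₀=13, period (2,1,12,1,2,26); ℓ=6 even so k=5
k=0  a_k=13  p_k/q_k = 13/1
…
k=3  a_k=12  p_k/q_k = 507/38
k=4  a_k=1  p_k/q_k = 547/41
k=5  a_k=2  p_k/q_k = 1601/120
→ (1601, 120).  Check: 1601²=2563201, 178·120²=2563200, difference 1.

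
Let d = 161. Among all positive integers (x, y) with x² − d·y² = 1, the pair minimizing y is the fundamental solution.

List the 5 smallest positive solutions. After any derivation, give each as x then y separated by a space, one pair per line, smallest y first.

√161 → a₀=12, period (1,2,4,1,2,1,4,2,1,24); ℓ=10 even so k=9
step 0: (12, 1)  from 12·(1,0) + (0,1)
step 1: (13, 1)  from 1·(12,1) + (1,0)
step 2: (38, 3)  from 2·(13,1) + (12,1)
step 3: (165, 13)  from 4·(38,3) + (13,1)
…
step 5: (571, 45)  from 2·(203,16) + (165,13)
…
step 7: (3667, 289)  from 4·(774,61) + (571,45)
step 8: (8108, 639)  from 2·(3667,289) + (774,61)
step 9: (11775, 928)  from 1·(8108,639) + (3667,289)
(x₁, y₁) = (11775, 928);  11775² − 161·928² = 1 ✓
n=2: (11775,928)∘(11775,928) = (11775·11775+161·928·928, 11775·928+928·11775) = (277301249,21854400)
n=3: (277301249,21854400)∘(11775,928) = (11775·277301249+161·928·21854400, 11775·21854400+928·277301249) = (6530444402175,514671119072)
n=4: (6530444402175,514671119072)∘(11775,928) = (11775·6530444402175+161·928·514671119072, 11775·514671119072+928·6530444402175) = (153791965393920001,12120504832291200)
n=5: (153791965393920001,12120504832291200)∘(11775,928) = (11775·153791965393920001+161·928·12120504832291200, 11775·12120504832291200+928·153791965393920001) = (3621800778496371621375,285437888285786640928)

11775 928
277301249 21854400
6530444402175 514671119072
153791965393920001 12120504832291200
3621800778496371621375 285437888285786640928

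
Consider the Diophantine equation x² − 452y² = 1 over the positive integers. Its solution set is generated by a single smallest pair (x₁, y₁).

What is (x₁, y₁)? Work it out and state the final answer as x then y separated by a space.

√452 = [21; 3,1,5,3,10,3,5,1,3,42, …], period ℓ=10 (even) → k=9
step 0: (21, 1)  from 21·(1,0) + (0,1)
step 1: (64, 3)  from 3·(21,1) + (1,0)
step 2: (85, 4)  from 1·(64,3) + (21,1)
step 3: (489, 23)  from 5·(85,4) + (64,3)
…
step 8: (313483, 14745)  from 1·(263904,12413) + (49579,2332)
step 9: (1204353, 56648)  from 3·(313483,14745) + (263904,12413)
→ (1204353, 56648).  Check: 1204353²=1450466148609, 452·56648²=1450466148608, difference 1.

1204353 56648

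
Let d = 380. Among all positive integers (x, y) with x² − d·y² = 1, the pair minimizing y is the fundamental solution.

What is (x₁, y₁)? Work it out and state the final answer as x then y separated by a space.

39 2

√380 → a₀=19, period (2,38); ℓ=2 even so k=1
i=0: a=19 ⇒ p=19, q=1
i=1: a=2 ⇒ p=39, q=2
fundamental: x₁=39, y₁=2  (since 1521 − 380·4 = 1)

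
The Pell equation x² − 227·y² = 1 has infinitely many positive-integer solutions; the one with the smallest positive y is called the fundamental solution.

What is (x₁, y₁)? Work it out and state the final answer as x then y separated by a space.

226 15

√227 = [15; 15,30, …], period ℓ=2 (even) → k=1
step 0: (15, 1)  from 15·(1,0) + (0,1)
step 1: (226, 15)  from 15·(15,1) + (1,0)
fundamental: x₁=226, y₁=15  (since 51076 − 227·225 = 1)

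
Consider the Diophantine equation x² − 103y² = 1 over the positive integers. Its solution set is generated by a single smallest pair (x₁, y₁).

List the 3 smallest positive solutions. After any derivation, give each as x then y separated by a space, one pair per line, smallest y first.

227528 22419
103537981567 10201900464
47115579739725224 4642436017523565

d=103: √d = [10; 6,1,2,1,1,9,1,1,2,1,6,20] (ℓ=12, even), read p_11/q_11
a_0=10:  p_0=10·1+0=10,  q_0=10·0+1=1
…
a_3=2:  p_3=2·71+61=203,  q_3=2·7+6=20
a_4=1:  p_4=1·203+71=274,  q_4=1·20+7=27
a_5=1:  p_5=1·274+203=477,  q_5=1·27+20=47
…
a_10=1:  p_10=1·24266+9611=33877,  q_10=1·2391+947=3338
a_11=6:  p_11=6·33877+24266=227528,  q_11=6·3338+2391=22419
→ (227528, 22419).  Check: 227528²=51768990784, 103·22419²=51768990783, difference 1.
n=2: (227528,22419)∘(227528,22419) = (227528·227528+103·22419·22419, 227528·22419+22419·227528) = (103537981567,10201900464)
n=3: (103537981567,10201900464)∘(227528,22419) = (227528·103537981567+103·22419·10201900464, 227528·10201900464+22419·103537981567) = (47115579739725224,4642436017523565)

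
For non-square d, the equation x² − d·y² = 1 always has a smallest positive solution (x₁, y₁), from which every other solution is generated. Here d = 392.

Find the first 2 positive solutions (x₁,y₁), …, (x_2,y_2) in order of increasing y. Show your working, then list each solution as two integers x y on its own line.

d=392: √d = [19; 1,3,1,38] (ℓ=4, even), read p_3/q_3
k=0  a_k=19  p_k/q_k = 19/1
…
k=2  a_k=3  p_k/q_k = 79/4
k=3  a_k=1  p_k/q_k = 99/5
fundamental: x₁=99, y₁=5  (since 9801 − 392·25 = 1)
k=2:  x_2 = 99·99+392·5·5 = 19601,  y_2 = 99·5+5·99 = 990

99 5
19601 990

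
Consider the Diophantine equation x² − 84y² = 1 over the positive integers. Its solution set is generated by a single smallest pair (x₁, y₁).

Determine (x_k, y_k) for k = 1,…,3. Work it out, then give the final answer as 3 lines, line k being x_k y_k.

55 6
6049 660
665335 72594

√84 → a₀=9, period (6,18); ℓ=2 even so k=1
i=0: a=9 ⇒ p=9, q=1
i=1: a=6 ⇒ p=55, q=6
fundamental: x₁=55, y₁=6  (since 3025 − 84·36 = 1)
(x_2, y_2) = (55·55 + 84·6·6, 55·6 + 6·55) = (6049, 660)
(x_3, y_3) = (55·6049 + 84·6·660, 55·660 + 6·6049) = (665335, 72594)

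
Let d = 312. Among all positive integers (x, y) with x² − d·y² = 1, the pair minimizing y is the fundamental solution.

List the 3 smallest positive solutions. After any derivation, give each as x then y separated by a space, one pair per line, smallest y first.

53 3
5617 318
595349 33705

√312 = [17; 1,1,1,34, …], period ℓ=4 (even) → k=3
k=0  a_k=17  p_k/q_k = 17/1
k=1  a_k=1  p_k/q_k = 18/1
k=2  a_k=1  p_k/q_k = 35/2
k=3  a_k=1  p_k/q_k = 53/3
(x₁, y₁) = (53, 3);  53² − 312·3² = 1 ✓
(53+3√312)^2 = 5617 + 318√312
(53+3√312)^3 = 595349 + 33705√312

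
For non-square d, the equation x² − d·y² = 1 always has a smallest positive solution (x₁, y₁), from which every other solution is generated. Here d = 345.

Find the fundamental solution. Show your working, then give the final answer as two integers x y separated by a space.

6761 364

√345 = [18; 1,1,2,1,6,1,2,1,1,36, …], period ℓ=10 (even) → k=9
i=0: a=18 ⇒ p=18, q=1
i=1: a=1 ⇒ p=19, q=1
i=2: a=1 ⇒ p=37, q=2
i=3: a=2 ⇒ p=93, q=5
…
i=5: a=6 ⇒ p=873, q=47
i=6: a=1 ⇒ p=1003, q=54
…
i=8: a=1 ⇒ p=3882, q=209
i=9: a=1 ⇒ p=6761, q=364
→ (6761, 364).  Check: 6761²=45711121, 345·364²=45711120, difference 1.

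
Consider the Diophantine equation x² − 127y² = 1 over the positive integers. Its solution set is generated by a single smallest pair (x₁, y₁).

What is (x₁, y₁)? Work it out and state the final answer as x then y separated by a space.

√127 → a₀=11, period (3,1,2,2,7,11,7,2,2,1,3,22); ℓ=12 even so k=11
i=0: a=11 ⇒ p=11, q=1
i=1: a=3 ⇒ p=34, q=3
i=2: a=1 ⇒ p=45, q=4
i=3: a=2 ⇒ p=124, q=11
…
i=8: a=2 ⇒ p=367620, q=32621
…
i=10: a=1 ⇒ p=1274561, q=113099
i=11: a=3 ⇒ p=4730624, q=419775
→ (4730624, 419775).  Check: 4730624²=22378803429376, 127·419775²=22378803429375, difference 1.

4730624 419775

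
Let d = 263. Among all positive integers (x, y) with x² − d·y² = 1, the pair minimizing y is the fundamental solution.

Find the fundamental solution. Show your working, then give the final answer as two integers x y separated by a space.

139128 8579

√263 = [16; 4,1,1,1,1,15,1,1,1,1,4,32, …], period ℓ=12 (even) → k=11
k=0  a_k=16  p_k/q_k = 16/1
k=1  a_k=4  p_k/q_k = 65/4
k=2  a_k=1  p_k/q_k = 81/5
…
k=5  a_k=1  p_k/q_k = 373/23
k=6  a_k=15  p_k/q_k = 5822/359
k=7  a_k=1  p_k/q_k = 6195/382
k=8  a_k=1  p_k/q_k = 12017/741
k=9  a_k=1  p_k/q_k = 18212/1123
k=10  a_k=1  p_k/q_k = 30229/1864
k=11  a_k=4  p_k/q_k = 139128/8579
→ (139128, 8579).  Check: 139128²=19356600384, 263·8579²=19356600383, difference 1.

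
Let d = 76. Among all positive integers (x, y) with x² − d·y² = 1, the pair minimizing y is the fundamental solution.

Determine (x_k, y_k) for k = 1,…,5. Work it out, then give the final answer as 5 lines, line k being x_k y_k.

√76 → a₀=8, period (1,2,1,1,5,4,5,1,1,2,1,16); ℓ=12 even so k=11
step 0: (8, 1)  from 8·(1,0) + (0,1)
…
step 4: (61, 7)  from 1·(35,4) + (26,3)
…
step 7: (7445, 854)  from 5·(1421,163) + (340,39)
…
step 9: (16311, 1871)  from 1·(8866,1017) + (7445,854)
step 10: (41488, 4759)  from 2·(16311,1871) + (8866,1017)
step 11: (57799, 6630)  from 1·(41488,4759) + (16311,1871)
(x₁, y₁) = (57799, 6630);  57799² − 76·6630² = 1 ✓
(x_2, y_2) = (57799·57799 + 76·6630·6630, 57799·6630 + 6630·57799) = (6681448801, 766414740)
(x_3, y_3) = (57799·6681448801 + 76·6630·766414740, 57799·766414740 + 6630·6681448801) = (772362118440199, 88596011107890)
(x_4, y_4) = (57799·772362118440199 + 76·6630·88596011107890, 57799·88596011107890 + 6630·772362118440199) = (89283516160768675201, 10241521691283453480)
(x_5, y_5) = (57799·89283516160768675201 + 76·6630·10241521691283453480, 57799·10241521691283453480 + 6630·89283516160768675201) = (10320995900380175197444999, 1183899424380388644273150)

57799 6630
6681448801 766414740
772362118440199 88596011107890
89283516160768675201 10241521691283453480
10320995900380175197444999 1183899424380388644273150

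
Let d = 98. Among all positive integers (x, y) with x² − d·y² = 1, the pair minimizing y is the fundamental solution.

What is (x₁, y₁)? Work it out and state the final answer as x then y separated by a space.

99 10

d=98: √d = [9; 1,8,1,18] (ℓ=4, even), read p_3/q_3
step 0: (9, 1)  from 9·(1,0) + (0,1)
…
step 2: (89, 9)  from 8·(10,1) + (9,1)
step 3: (99, 10)  from 1·(89,9) + (10,1)
fundamental: x₁=99, y₁=10  (since 9801 − 98·100 = 1)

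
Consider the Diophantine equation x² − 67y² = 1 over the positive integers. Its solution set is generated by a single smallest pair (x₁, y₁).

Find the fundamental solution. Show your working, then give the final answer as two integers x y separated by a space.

48842 5967

√67 = [8; 5,2,1,1,7,1,1,2,5,16, …], period ℓ=10 (even) → k=9
i=0: a=8 ⇒ p=8, q=1
…
i=2: a=2 ⇒ p=90, q=11
i=3: a=1 ⇒ p=131, q=16
…
i=6: a=1 ⇒ p=1899, q=232
…
i=8: a=2 ⇒ p=9053, q=1106
i=9: a=5 ⇒ p=48842, q=5967
→ (48842, 5967).  Check: 48842²=2385540964, 67·5967²=2385540963, difference 1.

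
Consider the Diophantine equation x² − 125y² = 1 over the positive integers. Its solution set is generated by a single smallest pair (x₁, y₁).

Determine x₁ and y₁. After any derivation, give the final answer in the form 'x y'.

d=125: √d = [11; 5,1,1,5,22] (ℓ=5, odd), read p_9/q_9
step 0: (11, 1)  from 11·(1,0) + (0,1)
step 1: (56, 5)  from 5·(11,1) + (1,0)
step 2: (67, 6)  from 1·(56,5) + (11,1)
…
step 4: (682, 61)  from 5·(123,11) + (67,6)
step 5: (15127, 1353)  from 22·(682,61) + (123,11)
…
step 7: (91444, 8179)  from 1·(76317,6826) + (15127,1353)
step 8: (167761, 15005)  from 1·(91444,8179) + (76317,6826)
step 9: (930249, 83204)  from 5·(167761,15005) + (91444,8179)
→ (930249, 83204).  Check: 930249²=865363202001, 125·83204²=865363202000, difference 1.

930249 83204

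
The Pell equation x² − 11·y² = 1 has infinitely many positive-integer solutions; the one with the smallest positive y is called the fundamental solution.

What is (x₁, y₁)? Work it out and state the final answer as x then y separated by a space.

√11 = [3; 3,6, …], period ℓ=2 (even) → k=1
a_0=3:  p_0=3·1+0=3,  q_0=3·0+1=1
a_1=3:  p_1=3·3+1=10,  q_1=3·1+0=3
fundamental: x₁=10, y₁=3  (since 100 − 11·9 = 1)

10 3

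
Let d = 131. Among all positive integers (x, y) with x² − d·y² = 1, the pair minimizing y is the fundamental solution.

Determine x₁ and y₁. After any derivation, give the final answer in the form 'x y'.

√131 → a₀=11, period (2,4,11,4,2,22); ℓ=6 even so k=5
k=0  a_k=11  p_k/q_k = 11/1
k=1  a_k=2  p_k/q_k = 23/2
…
k=3  a_k=11  p_k/q_k = 1156/101
k=4  a_k=4  p_k/q_k = 4727/413
k=5  a_k=2  p_k/q_k = 10610/927
→ (10610, 927).  Check: 10610²=112572100, 131·927²=112572099, difference 1.

10610 927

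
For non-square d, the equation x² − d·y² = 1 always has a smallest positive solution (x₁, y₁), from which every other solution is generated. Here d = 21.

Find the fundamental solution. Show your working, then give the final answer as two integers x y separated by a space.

55 12

√21 = [4; 1,1,2,1,1,8, …], period ℓ=6 (even) → k=5
k=0  a_k=4  p_k/q_k = 4/1
…
k=3  a_k=2  p_k/q_k = 23/5
k=4  a_k=1  p_k/q_k = 32/7
k=5  a_k=1  p_k/q_k = 55/12
→ (55, 12).  Check: 55²=3025, 21·12²=3024, difference 1.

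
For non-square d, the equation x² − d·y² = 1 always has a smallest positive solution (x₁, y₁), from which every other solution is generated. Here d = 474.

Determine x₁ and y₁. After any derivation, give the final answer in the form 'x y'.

√474 → a₀=21, period (1,3,2,1,1,…,3,1,42); ℓ=14 even so k=13
a_0=21:  p_0=21·1+0=21,  q_0=21·0+1=1
…
a_2=3:  p_2=3·22+21=87,  q_2=3·1+1=4
a_3=2:  p_3=2·87+22=196,  q_3=2·4+1=9
…
a_5=1:  p_5=1·283+196=479,  q_5=1·13+9=22
a_6=1:  p_6=1·479+283=762,  q_6=1·22+13=35
a_7=6:  p_7=6·762+479=5051,  q_7=6·35+22=232
a_8=1:  p_8=1·5051+762=5813,  q_8=1·232+35=267
a_9=1:  p_9=1·5813+5051=10864,  q_9=1·267+232=499
a_10=1:  p_10=1·10864+5813=16677,  q_10=1·499+267=766
a_11=2:  p_11=2·16677+10864=44218,  q_11=2·766+499=2031
a_12=3:  p_12=3·44218+16677=149331,  q_12=3·2031+766=6859
a_13=1:  p_13=1·149331+44218=193549,  q_13=1·6859+2031=8890
(x₁, y₁) = (193549, 8890);  193549² − 474·8890² = 1 ✓

193549 8890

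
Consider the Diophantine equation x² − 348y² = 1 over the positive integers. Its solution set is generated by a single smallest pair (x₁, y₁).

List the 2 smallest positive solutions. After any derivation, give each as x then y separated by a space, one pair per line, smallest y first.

√348 → a₀=18, period (1,1,1,8,1,1,1,36); ℓ=8 even so k=7
i=0: a=18 ⇒ p=18, q=1
i=1: a=1 ⇒ p=19, q=1
…
i=3: a=1 ⇒ p=56, q=3
i=4: a=8 ⇒ p=485, q=26
…
i=6: a=1 ⇒ p=1026, q=55
i=7: a=1 ⇒ p=1567, q=84
(x₁, y₁) = (1567, 84);  1567² − 348·84² = 1 ✓
n=2: (1567,84)∘(1567,84) = (1567·1567+348·84·84, 1567·84+84·1567) = (4910977,263256)

1567 84
4910977 263256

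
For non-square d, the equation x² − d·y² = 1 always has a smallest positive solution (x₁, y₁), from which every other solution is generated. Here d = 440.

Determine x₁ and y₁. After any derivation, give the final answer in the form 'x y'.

√440 → a₀=20, period (1,40); ℓ=2 even so k=1
i=0: a=20 ⇒ p=20, q=1
i=1: a=1 ⇒ p=21, q=1
→ (21, 1).  Check: 21²=441, 440·1²=440, difference 1.

21 1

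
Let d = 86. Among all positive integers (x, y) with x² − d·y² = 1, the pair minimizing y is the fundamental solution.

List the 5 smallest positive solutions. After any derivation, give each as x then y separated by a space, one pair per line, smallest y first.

10405 1122
216528049 23348820
4505948689285 485888943078
93768792007492801 10111348882104360
1951328557169976499525 210417169750702788522

√86 = [9; 3,1,1,1,8,1,1,1,3,18, …], period ℓ=10 (even) → k=9
i=0: a=9 ⇒ p=9, q=1
…
i=2: a=1 ⇒ p=37, q=4
…
i=5: a=8 ⇒ p=881, q=95
…
i=8: a=1 ⇒ p=2847, q=307
i=9: a=3 ⇒ p=10405, q=1122
→ (10405, 1122).  Check: 10405²=108264025, 86·1122²=108264024, difference 1.
n=2: (10405,1122)∘(10405,1122) = (10405·10405+86·1122·1122, 10405·1122+1122·10405) = (216528049,23348820)
n=3: (216528049,23348820)∘(10405,1122) = (10405·216528049+86·1122·23348820, 10405·23348820+1122·216528049) = (4505948689285,485888943078)
n=4: (4505948689285,485888943078)∘(10405,1122) = (10405·4505948689285+86·1122·485888943078, 10405·485888943078+1122·4505948689285) = (93768792007492801,10111348882104360)
n=5: (93768792007492801,10111348882104360)∘(10405,1122) = (10405·93768792007492801+86·1122·10111348882104360, 10405·10111348882104360+1122·93768792007492801) = (1951328557169976499525,210417169750702788522)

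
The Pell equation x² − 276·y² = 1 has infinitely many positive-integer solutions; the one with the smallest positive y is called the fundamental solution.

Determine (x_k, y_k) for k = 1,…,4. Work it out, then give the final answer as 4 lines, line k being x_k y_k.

7775 468
120901249 7277400
1880014414175 113163569532
29234224019520001 1759693498945200

[16; 1,1,1,1,2,2,2,1,1,1,1,32] for √276; ℓ=12 ⇒ convergent index 11
step 0: (16, 1)  from 16·(1,0) + (0,1)
…
step 4: (83, 5)  from 1·(50,3) + (33,2)
step 5: (216, 13)  from 2·(83,5) + (50,3)
…
step 7: (1246, 75)  from 2·(515,31) + (216,13)
step 8: (1761, 106)  from 1·(1246,75) + (515,31)
…
step 10: (4768, 287)  from 1·(3007,181) + (1761,106)
step 11: (7775, 468)  from 1·(4768,287) + (3007,181)
fundamental: x₁=7775, y₁=468  (since 60450625 − 276·219024 = 1)
k=2:  x_2 = 7775·7775+276·468·468 = 120901249,  y_2 = 7775·468+468·7775 = 7277400
k=3:  x_3 = 7775·120901249+276·468·7277400 = 1880014414175,  y_3 = 7775·7277400+468·120901249 = 113163569532
k=4:  x_4 = 7775·1880014414175+276·468·113163569532 = 29234224019520001,  y_4 = 7775·113163569532+468·1880014414175 = 1759693498945200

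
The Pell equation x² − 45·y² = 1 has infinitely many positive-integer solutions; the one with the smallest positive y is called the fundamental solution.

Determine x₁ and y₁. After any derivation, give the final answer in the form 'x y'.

√45 → a₀=6, period (1,2,2,2,1,12); ℓ=6 even so k=5
k=0  a_k=6  p_k/q_k = 6/1
…
k=3  a_k=2  p_k/q_k = 47/7
k=4  a_k=2  p_k/q_k = 114/17
k=5  a_k=1  p_k/q_k = 161/24
(x₁, y₁) = (161, 24);  161² − 45·24² = 1 ✓

161 24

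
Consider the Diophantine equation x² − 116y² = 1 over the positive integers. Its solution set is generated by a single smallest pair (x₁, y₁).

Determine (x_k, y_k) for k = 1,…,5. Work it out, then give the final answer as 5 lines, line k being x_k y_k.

√116 → a₀=10, period (1,3,2,1,4,1,2,3,1,20); ℓ=10 even so k=9
i=0: a=10 ⇒ p=10, q=1
i=1: a=1 ⇒ p=11, q=1
…
i=5: a=4 ⇒ p=657, q=61
…
i=8: a=3 ⇒ p=7550, q=701
i=9: a=1 ⇒ p=9801, q=910
fundamental: x₁=9801, y₁=910  (since 96059601 − 116·828100 = 1)
k=2:  x_2 = 9801·9801+116·910·910 = 192119201,  y_2 = 9801·910+910·9801 = 17837820
k=3:  x_3 = 9801·192119201+116·910·17837820 = 3765920568201,  y_3 = 9801·17837820+910·192119201 = 349656946730
k=4:  x_4 = 9801·3765920568201+116·910·349656946730 = 73819574785756801,  y_4 = 9801·349656946730+910·3765920568201 = 6853975451963640
k=5:  x_5 = 9801·73819574785756801+116·910·6853975451963640 = 1447011301184484245001,  y_5 = 9801·6853975451963640+910·73819574785756801 = 134351626459734324550

9801 910
192119201 17837820
3765920568201 349656946730
73819574785756801 6853975451963640
1447011301184484245001 134351626459734324550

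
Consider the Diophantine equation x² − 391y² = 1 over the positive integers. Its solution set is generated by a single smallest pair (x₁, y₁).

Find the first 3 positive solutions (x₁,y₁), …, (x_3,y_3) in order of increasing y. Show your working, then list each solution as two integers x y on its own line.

7338680 371133
107712448284799 5447252648880
1580934379957370111960 79951288138564985667

[19; 1,3,2,2,1,…,3,1,38] for √391; ℓ=16 ⇒ convergent index 15
step 0: (19, 1)  from 19·(1,0) + (0,1)
…
step 4: (435, 22)  from 2·(178,9) + (79,4)
…
step 7: (2709, 137)  from 2·(1048,53) + (613,31)
…
step 14: (5678083, 287153)  from 3·(1660597,83980) + (696292,35213)
step 15: (7338680, 371133)  from 1·(5678083,287153) + (1660597,83980)
fundamental: x₁=7338680, y₁=371133  (since 53856224142400 − 391·137739703689 = 1)
(x_2, y_2) = (7338680·7338680 + 391·371133·371133, 7338680·371133 + 371133·7338680) = (107712448284799, 5447252648880)
(x_3, y_3) = (7338680·107712448284799 + 391·371133·5447252648880, 7338680·5447252648880 + 371133·107712448284799) = (1580934379957370111960, 79951288138564985667)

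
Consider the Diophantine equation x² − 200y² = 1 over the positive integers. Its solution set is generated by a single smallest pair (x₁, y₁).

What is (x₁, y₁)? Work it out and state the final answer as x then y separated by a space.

d=200: √d = [14; 7,28] (ℓ=2, even), read p_1/q_1
a_0=14:  p_0=14·1+0=14,  q_0=14·0+1=1
a_1=7:  p_1=7·14+1=99,  q_1=7·1+0=7
→ (99, 7).  Check: 99²=9801, 200·7²=9800, difference 1.

99 7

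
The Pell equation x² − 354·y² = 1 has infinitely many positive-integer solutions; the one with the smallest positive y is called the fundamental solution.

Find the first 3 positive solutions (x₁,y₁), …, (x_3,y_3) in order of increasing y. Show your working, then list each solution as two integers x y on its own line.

258065 13716
133195088449 7079239080
68745981000924305 3653807666346684

d=354: √d = [18; 1,4,2,2,18,2,2,4,1,36] (ℓ=10, even), read p_9/q_9
k=0  a_k=18  p_k/q_k = 18/1
…
k=2  a_k=4  p_k/q_k = 94/5
k=3  a_k=2  p_k/q_k = 207/11
…
k=6  a_k=2  p_k/q_k = 19210/1021
k=7  a_k=2  p_k/q_k = 47771/2539
k=8  a_k=4  p_k/q_k = 210294/11177
k=9  a_k=1  p_k/q_k = 258065/13716
(x₁, y₁) = (258065, 13716);  258065² − 354·13716² = 1 ✓
n=2: (258065,13716)∘(258065,13716) = (258065·258065+354·13716·13716, 258065·13716+13716·258065) = (133195088449,7079239080)
n=3: (133195088449,7079239080)∘(258065,13716) = (258065·133195088449+354·13716·7079239080, 258065·7079239080+13716·133195088449) = (68745981000924305,3653807666346684)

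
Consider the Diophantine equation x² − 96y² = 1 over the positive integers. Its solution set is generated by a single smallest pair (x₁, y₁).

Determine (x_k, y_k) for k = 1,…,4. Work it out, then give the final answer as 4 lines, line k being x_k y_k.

√96 → a₀=9, period (1,3,1,18); ℓ=4 even so k=3
k=0  a_k=9  p_k/q_k = 9/1
k=1  a_k=1  p_k/q_k = 10/1
k=2  a_k=3  p_k/q_k = 39/4
k=3  a_k=1  p_k/q_k = 49/5
→ (49, 5).  Check: 49²=2401, 96·5²=2400, difference 1.
(49+5√96)^2 = 4801 + 490√96
(49+5√96)^3 = 470449 + 48015√96
(49+5√96)^4 = 46099201 + 4704980√96

49 5
4801 490
470449 48015
46099201 4704980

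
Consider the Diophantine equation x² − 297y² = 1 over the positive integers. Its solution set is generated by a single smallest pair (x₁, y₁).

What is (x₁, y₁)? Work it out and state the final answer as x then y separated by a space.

√297 = [17; 4,3,1,1,2,1,1,3,4,34, …], period ℓ=10 (even) → k=9
k=0  a_k=17  p_k/q_k = 17/1
k=1  a_k=4  p_k/q_k = 69/4
k=2  a_k=3  p_k/q_k = 224/13
k=3  a_k=1  p_k/q_k = 293/17
k=4  a_k=1  p_k/q_k = 517/30
k=5  a_k=2  p_k/q_k = 1327/77
k=6  a_k=1  p_k/q_k = 1844/107
…
k=8  a_k=3  p_k/q_k = 11357/659
k=9  a_k=4  p_k/q_k = 48599/2820
(x₁, y₁) = (48599, 2820);  48599² − 297·2820² = 1 ✓

48599 2820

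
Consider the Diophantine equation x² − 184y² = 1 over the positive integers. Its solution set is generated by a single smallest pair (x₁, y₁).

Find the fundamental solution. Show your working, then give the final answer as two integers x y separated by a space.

√184 = [13; 1,1,3,2,1,2,1,2,3,1,1,26, …], period ℓ=12 (even) → k=11
a_0=13:  p_0=13·1+0=13,  q_0=13·0+1=1
…
a_2=1:  p_2=1·14+13=27,  q_2=1·1+1=2
…
a_4=2:  p_4=2·95+27=217,  q_4=2·7+2=16
…
a_6=2:  p_6=2·312+217=841,  q_6=2·23+16=62
a_7=1:  p_7=1·841+312=1153,  q_7=1·62+23=85
a_8=2:  p_8=2·1153+841=3147,  q_8=2·85+62=232
…
a_10=1:  p_10=1·10594+3147=13741,  q_10=1·781+232=1013
a_11=1:  p_11=1·13741+10594=24335,  q_11=1·1013+781=1794
fundamental: x₁=24335, y₁=1794  (since 592192225 − 184·3218436 = 1)

24335 1794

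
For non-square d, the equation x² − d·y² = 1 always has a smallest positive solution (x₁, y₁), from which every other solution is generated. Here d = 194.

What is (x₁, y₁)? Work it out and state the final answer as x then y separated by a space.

195 14

[13; 1,12,1,26] for √194; ℓ=4 ⇒ convergent index 3
step 0: (13, 1)  from 13·(1,0) + (0,1)
…
step 2: (181, 13)  from 12·(14,1) + (13,1)
step 3: (195, 14)  from 1·(181,13) + (14,1)
→ (195, 14).  Check: 195²=38025, 194·14²=38024, difference 1.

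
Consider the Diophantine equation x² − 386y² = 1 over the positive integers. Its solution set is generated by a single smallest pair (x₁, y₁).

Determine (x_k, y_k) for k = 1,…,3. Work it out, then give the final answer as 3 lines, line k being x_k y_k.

√386 = [19; 1,1,1,4,1,18,1,4,1,1,1,38, …], period ℓ=12 (even) → k=11
a_0=19:  p_0=19·1+0=19,  q_0=19·0+1=1
a_1=1:  p_1=1·19+1=20,  q_1=1·1+0=1
a_2=1:  p_2=1·20+19=39,  q_2=1·1+1=2
a_3=1:  p_3=1·39+20=59,  q_3=1·2+1=3
a_4=4:  p_4=4·59+39=275,  q_4=4·3+2=14
…
a_6=18:  p_6=18·334+275=6287,  q_6=18·17+14=320
…
a_8=4:  p_8=4·6621+6287=32771,  q_8=4·337+320=1668
…
a_10=1:  p_10=1·39392+32771=72163,  q_10=1·2005+1668=3673
a_11=1:  p_11=1·72163+39392=111555,  q_11=1·3673+2005=5678
(x₁, y₁) = (111555, 5678);  111555² − 386·5678² = 1 ✓
(111555+5678√386)^2 = 24889036049 + 1266818580√386
(111555+5678√386)^3 = 5552992832780835 + 282639893378122√386

111555 5678
24889036049 1266818580
5552992832780835 282639893378122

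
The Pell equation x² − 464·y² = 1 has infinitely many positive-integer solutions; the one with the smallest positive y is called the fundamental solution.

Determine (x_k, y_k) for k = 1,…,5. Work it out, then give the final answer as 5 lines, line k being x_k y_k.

9801 455
192119201 8918910
3765920568201 174828473365
73819574785756801 3426987725981820
1447011301184484245001 67175813229867162275

√464 = [21; 1,1,5,1,1,1,5,1,1,42, …], period ℓ=10 (even) → k=9
i=0: a=21 ⇒ p=21, q=1
…
i=2: a=1 ⇒ p=43, q=2
i=3: a=5 ⇒ p=237, q=11
i=4: a=1 ⇒ p=280, q=13
i=5: a=1 ⇒ p=517, q=24
…
i=7: a=5 ⇒ p=4502, q=209
i=8: a=1 ⇒ p=5299, q=246
i=9: a=1 ⇒ p=9801, q=455
(x₁, y₁) = (9801, 455);  9801² − 464·455² = 1 ✓
(x_2, y_2) = (9801·9801 + 464·455·455, 9801·455 + 455·9801) = (192119201, 8918910)
(x_3, y_3) = (9801·192119201 + 464·455·8918910, 9801·8918910 + 455·192119201) = (3765920568201, 174828473365)
(x_4, y_4) = (9801·3765920568201 + 464·455·174828473365, 9801·174828473365 + 455·3765920568201) = (73819574785756801, 3426987725981820)
(x_5, y_5) = (9801·73819574785756801 + 464·455·3426987725981820, 9801·3426987725981820 + 455·73819574785756801) = (1447011301184484245001, 67175813229867162275)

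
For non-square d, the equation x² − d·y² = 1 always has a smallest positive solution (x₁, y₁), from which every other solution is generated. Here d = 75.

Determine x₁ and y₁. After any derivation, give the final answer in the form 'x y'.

26 3

√75 → a₀=8, period (1,1,1,16); ℓ=4 even so k=3
i=0: a=8 ⇒ p=8, q=1
…
i=2: a=1 ⇒ p=17, q=2
i=3: a=1 ⇒ p=26, q=3
fundamental: x₁=26, y₁=3  (since 676 − 75·9 = 1)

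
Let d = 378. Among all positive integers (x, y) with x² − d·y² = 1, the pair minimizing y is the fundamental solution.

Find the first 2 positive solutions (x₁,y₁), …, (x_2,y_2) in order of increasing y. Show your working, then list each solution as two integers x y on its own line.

8749 450
153090001 7874100

√378 → a₀=19, period (2,3,1,4,1,3,2,38); ℓ=8 even so k=7
a_0=19:  p_0=19·1+0=19,  q_0=19·0+1=1
a_1=2:  p_1=2·19+1=39,  q_1=2·1+0=2
a_2=3:  p_2=3·39+19=136,  q_2=3·2+1=7
…
a_4=4:  p_4=4·175+136=836,  q_4=4·9+7=43
a_5=1:  p_5=1·836+175=1011,  q_5=1·43+9=52
a_6=3:  p_6=3·1011+836=3869,  q_6=3·52+43=199
a_7=2:  p_7=2·3869+1011=8749,  q_7=2·199+52=450
→ (8749, 450).  Check: 8749²=76545001, 378·450²=76545000, difference 1.
n=2: (8749,450)∘(8749,450) = (8749·8749+378·450·450, 8749·450+450·8749) = (153090001,7874100)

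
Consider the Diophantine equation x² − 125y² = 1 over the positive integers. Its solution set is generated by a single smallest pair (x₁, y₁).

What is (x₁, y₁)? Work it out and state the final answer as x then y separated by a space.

√125 → a₀=11, period (5,1,1,5,22); ℓ=5 odd so k=9
a_0=11:  p_0=11·1+0=11,  q_0=11·0+1=1
a_1=5:  p_1=5·11+1=56,  q_1=5·1+0=5
a_2=1:  p_2=1·56+11=67,  q_2=1·5+1=6
a_3=1:  p_3=1·67+56=123,  q_3=1·6+5=11
a_4=5:  p_4=5·123+67=682,  q_4=5·11+6=61
a_5=22:  p_5=22·682+123=15127,  q_5=22·61+11=1353
…
a_7=1:  p_7=1·76317+15127=91444,  q_7=1·6826+1353=8179
a_8=1:  p_8=1·91444+76317=167761,  q_8=1·8179+6826=15005
a_9=5:  p_9=5·167761+91444=930249,  q_9=5·15005+8179=83204
(x₁, y₁) = (930249, 83204);  930249² − 125·83204² = 1 ✓

930249 83204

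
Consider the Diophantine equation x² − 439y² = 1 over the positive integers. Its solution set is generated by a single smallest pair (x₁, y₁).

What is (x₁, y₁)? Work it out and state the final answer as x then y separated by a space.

d=439: √d = [20; 1,19,1,40] (ℓ=4, even), read p_3/q_3
step 0: (20, 1)  from 20·(1,0) + (0,1)
…
step 2: (419, 20)  from 19·(21,1) + (20,1)
step 3: (440, 21)  from 1·(419,20) + (21,1)
fundamental: x₁=440, y₁=21  (since 193600 − 439·441 = 1)

440 21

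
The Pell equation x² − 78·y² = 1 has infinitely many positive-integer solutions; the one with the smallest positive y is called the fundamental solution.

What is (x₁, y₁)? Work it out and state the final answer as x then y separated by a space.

53 6

d=78: √d = [8; 1,4,1,16] (ℓ=4, even), read p_3/q_3
a_0=8:  p_0=8·1+0=8,  q_0=8·0+1=1
a_1=1:  p_1=1·8+1=9,  q_1=1·1+0=1
a_2=4:  p_2=4·9+8=44,  q_2=4·1+1=5
a_3=1:  p_3=1·44+9=53,  q_3=1·5+1=6
(x₁, y₁) = (53, 6);  53² − 78·6² = 1 ✓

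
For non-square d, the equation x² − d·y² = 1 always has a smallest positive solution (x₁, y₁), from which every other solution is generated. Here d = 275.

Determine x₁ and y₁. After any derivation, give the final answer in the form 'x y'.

√275 → a₀=16, period (1,1,2,1,1,32); ℓ=6 even so k=5
k=0  a_k=16  p_k/q_k = 16/1
k=1  a_k=1  p_k/q_k = 17/1
k=2  a_k=1  p_k/q_k = 33/2
k=3  a_k=2  p_k/q_k = 83/5
k=4  a_k=1  p_k/q_k = 116/7
k=5  a_k=1  p_k/q_k = 199/12
fundamental: x₁=199, y₁=12  (since 39601 − 275·144 = 1)

199 12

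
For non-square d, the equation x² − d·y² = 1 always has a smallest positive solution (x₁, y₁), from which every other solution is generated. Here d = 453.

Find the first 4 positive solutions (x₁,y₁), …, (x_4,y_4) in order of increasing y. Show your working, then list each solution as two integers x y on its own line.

1653751 77700
5469784740001 256992905400
18091323967121133751 850004548596233100
59837090203895614338960001 2811391744490881177810800

[21; 3,1,1,10,14,10,1,1,3,42] for √453; ℓ=10 ⇒ convergent index 9
i=0: a=21 ⇒ p=21, q=1
i=1: a=3 ⇒ p=64, q=3
i=2: a=1 ⇒ p=85, q=4
i=3: a=1 ⇒ p=149, q=7
…
i=5: a=14 ⇒ p=22199, q=1043
i=6: a=10 ⇒ p=223565, q=10504
i=7: a=1 ⇒ p=245764, q=11547
i=8: a=1 ⇒ p=469329, q=22051
i=9: a=3 ⇒ p=1653751, q=77700
(x₁, y₁) = (1653751, 77700);  1653751² − 453·77700² = 1 ✓
k=2:  x_2 = 1653751·1653751+453·77700·77700 = 5469784740001,  y_2 = 1653751·77700+77700·1653751 = 256992905400
k=3:  x_3 = 1653751·5469784740001+453·77700·256992905400 = 18091323967121133751,  y_3 = 1653751·256992905400+77700·5469784740001 = 850004548596233100
k=4:  x_4 = 1653751·18091323967121133751+453·77700·850004548596233100 = 59837090203895614338960001,  y_4 = 1653751·850004548596233100+77700·18091323967121133751 = 2811391744490881177810800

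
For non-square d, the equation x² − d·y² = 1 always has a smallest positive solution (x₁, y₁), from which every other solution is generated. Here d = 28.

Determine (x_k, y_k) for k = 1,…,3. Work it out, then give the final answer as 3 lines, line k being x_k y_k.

[5; 3,2,3,10] for √28; ℓ=4 ⇒ convergent index 3
step 0: (5, 1)  from 5·(1,0) + (0,1)
step 1: (16, 3)  from 3·(5,1) + (1,0)
step 2: (37, 7)  from 2·(16,3) + (5,1)
step 3: (127, 24)  from 3·(37,7) + (16,3)
→ (127, 24).  Check: 127²=16129, 28·24²=16128, difference 1.
n=2: (127,24)∘(127,24) = (127·127+28·24·24, 127·24+24·127) = (32257,6096)
n=3: (32257,6096)∘(127,24) = (127·32257+28·24·6096, 127·6096+24·32257) = (8193151,1548360)

127 24
32257 6096
8193151 1548360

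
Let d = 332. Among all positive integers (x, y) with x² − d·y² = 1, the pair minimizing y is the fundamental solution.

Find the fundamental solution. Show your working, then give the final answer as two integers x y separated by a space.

13447 738

√332 = [18; 4,1,1,8,1,1,4,36, …], period ℓ=8 (even) → k=7
k=0  a_k=18  p_k/q_k = 18/1
…
k=2  a_k=1  p_k/q_k = 91/5
k=3  a_k=1  p_k/q_k = 164/9
k=4  a_k=8  p_k/q_k = 1403/77
…
k=6  a_k=1  p_k/q_k = 2970/163
k=7  a_k=4  p_k/q_k = 13447/738
fundamental: x₁=13447, y₁=738  (since 180821809 − 332·544644 = 1)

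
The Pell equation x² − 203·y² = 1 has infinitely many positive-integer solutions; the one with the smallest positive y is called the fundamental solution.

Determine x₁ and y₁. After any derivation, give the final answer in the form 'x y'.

√203 = [14; 4,28, …], period ℓ=2 (even) → k=1
i=0: a=14 ⇒ p=14, q=1
i=1: a=4 ⇒ p=57, q=4
fundamental: x₁=57, y₁=4  (since 3249 − 203·16 = 1)

57 4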